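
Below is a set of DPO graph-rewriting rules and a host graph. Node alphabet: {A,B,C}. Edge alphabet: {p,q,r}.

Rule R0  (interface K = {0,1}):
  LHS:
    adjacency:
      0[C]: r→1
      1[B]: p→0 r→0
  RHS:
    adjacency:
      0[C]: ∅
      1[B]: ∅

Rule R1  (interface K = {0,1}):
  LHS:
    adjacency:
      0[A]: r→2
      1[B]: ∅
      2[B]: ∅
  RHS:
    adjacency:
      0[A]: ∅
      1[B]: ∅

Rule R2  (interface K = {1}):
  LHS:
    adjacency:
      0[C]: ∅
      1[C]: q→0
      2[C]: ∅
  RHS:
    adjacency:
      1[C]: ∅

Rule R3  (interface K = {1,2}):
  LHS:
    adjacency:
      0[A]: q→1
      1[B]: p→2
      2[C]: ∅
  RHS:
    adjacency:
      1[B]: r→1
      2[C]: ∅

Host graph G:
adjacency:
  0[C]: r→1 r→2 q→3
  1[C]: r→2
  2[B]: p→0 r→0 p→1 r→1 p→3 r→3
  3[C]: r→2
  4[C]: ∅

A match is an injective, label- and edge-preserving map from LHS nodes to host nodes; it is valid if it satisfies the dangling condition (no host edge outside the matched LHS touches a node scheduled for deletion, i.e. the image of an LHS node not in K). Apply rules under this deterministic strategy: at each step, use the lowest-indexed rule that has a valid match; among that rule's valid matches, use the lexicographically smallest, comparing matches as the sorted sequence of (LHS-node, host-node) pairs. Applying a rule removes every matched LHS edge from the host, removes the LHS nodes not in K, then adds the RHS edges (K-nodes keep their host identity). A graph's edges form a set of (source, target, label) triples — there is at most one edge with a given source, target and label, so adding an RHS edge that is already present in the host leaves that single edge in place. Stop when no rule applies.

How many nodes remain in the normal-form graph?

Answer: 3

Derivation:
start.  V:5 E:11  edges: 0-r->1 0-r->2 0-q->3 1-r->2 2-p->0 2-r->0 2-p->1 2-r->1 2-p->3 2-r->3 3-r->2
1. fire R0 via {0↦0, 1↦2}  →  V:5 E:8  edges: 0-r->1 0-q->3 1-r->2 2-p->1 2-r->1 2-p->3 2-r->3 3-r->2
2. fire R0 via {0↦1, 1↦2}  →  V:5 E:5  edges: 0-r->1 0-q->3 2-p->3 2-r->3 3-r->2
3. fire R0 via {0↦3, 1↦2}  →  V:5 E:2  edges: 0-r->1 0-q->3
4. fire R2 via {0↦3, 1↦0, 2↦4}  →  V:3 E:1  edges: 0-r->1
normal form: no rule applies after step 4
NF nodes: {0:C, 1:C, 2:B}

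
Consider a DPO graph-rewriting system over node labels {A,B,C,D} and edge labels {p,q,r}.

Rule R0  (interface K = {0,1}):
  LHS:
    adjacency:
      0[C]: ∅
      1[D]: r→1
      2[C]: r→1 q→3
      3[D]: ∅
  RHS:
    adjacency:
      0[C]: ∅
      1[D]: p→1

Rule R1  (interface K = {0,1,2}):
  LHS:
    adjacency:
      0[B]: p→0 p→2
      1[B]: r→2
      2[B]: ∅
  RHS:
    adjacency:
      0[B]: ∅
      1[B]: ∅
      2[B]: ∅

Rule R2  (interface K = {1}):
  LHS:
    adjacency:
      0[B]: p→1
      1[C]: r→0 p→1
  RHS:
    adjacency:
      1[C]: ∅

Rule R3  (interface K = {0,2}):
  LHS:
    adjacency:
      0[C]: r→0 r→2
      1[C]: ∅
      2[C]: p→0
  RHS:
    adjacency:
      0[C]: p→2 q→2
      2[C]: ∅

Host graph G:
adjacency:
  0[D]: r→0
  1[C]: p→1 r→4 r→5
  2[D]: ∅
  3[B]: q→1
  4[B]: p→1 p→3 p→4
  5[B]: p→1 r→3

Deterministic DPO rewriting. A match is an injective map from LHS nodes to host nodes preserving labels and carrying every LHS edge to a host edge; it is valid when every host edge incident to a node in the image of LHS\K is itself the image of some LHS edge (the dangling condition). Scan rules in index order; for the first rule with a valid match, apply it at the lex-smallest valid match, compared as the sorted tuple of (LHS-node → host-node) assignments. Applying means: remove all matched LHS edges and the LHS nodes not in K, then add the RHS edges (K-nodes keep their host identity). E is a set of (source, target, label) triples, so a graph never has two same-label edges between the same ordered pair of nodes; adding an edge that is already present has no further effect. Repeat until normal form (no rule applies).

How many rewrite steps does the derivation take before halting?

initial: |V|=6 |E|=10  E = 0-r->0 1-p->1 1-r->4 1-r->5 3-q->1 4-p->1 4-p->3 4-p->4 5-p->1 5-r->3
step 1: apply R1 at {0↦4, 1↦5, 2↦3}  → |V|=6 |E|=7  E = 0-r->0 1-p->1 1-r->4 1-r->5 3-q->1 4-p->1 5-p->1
step 2: apply R2 at {0↦4, 1↦1}  → |V|=5 |E|=4  E = 0-r->0 1-r->5 3-q->1 5-p->1
normal form: no rule applies after step 2

Answer: 2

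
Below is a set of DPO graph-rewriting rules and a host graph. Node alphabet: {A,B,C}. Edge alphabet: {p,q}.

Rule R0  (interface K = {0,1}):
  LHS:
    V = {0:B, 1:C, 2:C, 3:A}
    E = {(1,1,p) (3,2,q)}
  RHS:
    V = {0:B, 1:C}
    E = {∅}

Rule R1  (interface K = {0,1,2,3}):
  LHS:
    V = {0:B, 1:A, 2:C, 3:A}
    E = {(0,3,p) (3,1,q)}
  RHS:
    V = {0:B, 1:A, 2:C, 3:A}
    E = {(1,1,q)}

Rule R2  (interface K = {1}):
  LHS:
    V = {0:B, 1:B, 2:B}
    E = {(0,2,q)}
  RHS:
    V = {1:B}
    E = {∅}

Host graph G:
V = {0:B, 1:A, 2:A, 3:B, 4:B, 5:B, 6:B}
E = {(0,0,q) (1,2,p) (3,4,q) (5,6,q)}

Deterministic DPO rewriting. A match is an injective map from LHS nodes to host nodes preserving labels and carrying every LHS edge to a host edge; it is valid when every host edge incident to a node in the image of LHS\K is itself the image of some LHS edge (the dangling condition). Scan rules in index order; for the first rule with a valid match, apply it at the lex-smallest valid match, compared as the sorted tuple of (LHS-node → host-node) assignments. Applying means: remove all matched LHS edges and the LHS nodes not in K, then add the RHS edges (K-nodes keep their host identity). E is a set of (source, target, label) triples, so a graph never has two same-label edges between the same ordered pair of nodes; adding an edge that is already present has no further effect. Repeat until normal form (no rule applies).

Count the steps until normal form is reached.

Answer: 2

Derivation:
start.  V:7 E:4  edges: 0-q->0 1-p->2 3-q->4 5-q->6
1. fire R2 via {0↦3, 1↦0, 2↦4}  →  V:5 E:3  edges: 0-q->0 1-p->2 5-q->6
2. fire R2 via {0↦5, 1↦0, 2↦6}  →  V:3 E:2  edges: 0-q->0 1-p->2
final graph: no rule applies after step 2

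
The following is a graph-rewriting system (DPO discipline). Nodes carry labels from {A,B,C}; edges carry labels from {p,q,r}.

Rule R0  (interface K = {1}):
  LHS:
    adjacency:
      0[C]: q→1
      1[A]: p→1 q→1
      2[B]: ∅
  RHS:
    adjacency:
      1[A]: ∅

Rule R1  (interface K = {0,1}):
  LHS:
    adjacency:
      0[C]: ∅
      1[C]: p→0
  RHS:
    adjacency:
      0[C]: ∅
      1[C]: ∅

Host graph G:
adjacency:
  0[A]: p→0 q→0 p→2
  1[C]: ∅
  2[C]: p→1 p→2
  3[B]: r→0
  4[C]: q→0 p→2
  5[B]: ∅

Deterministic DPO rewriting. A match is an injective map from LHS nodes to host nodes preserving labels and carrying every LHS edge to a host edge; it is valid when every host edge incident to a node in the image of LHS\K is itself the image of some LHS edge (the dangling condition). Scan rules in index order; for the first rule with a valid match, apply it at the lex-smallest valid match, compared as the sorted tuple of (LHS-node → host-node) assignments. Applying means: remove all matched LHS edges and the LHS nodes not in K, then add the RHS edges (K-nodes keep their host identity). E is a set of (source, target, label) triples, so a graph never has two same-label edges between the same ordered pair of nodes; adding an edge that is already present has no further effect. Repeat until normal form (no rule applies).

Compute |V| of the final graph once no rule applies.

Answer: 4

Rewrite trace:
start.  V:6 E:8  edges: 0-p->0 0-q->0 0-p->2 2-p->1 2-p->2 3-r->0 4-q->0 4-p->2
1. fire R1 via {0↦1, 1↦2}  →  V:6 E:7  edges: 0-p->0 0-q->0 0-p->2 2-p->2 3-r->0 4-q->0 4-p->2
2. fire R1 via {0↦2, 1↦4}  →  V:6 E:6  edges: 0-p->0 0-q->0 0-p->2 2-p->2 3-r->0 4-q->0
3. fire R0 via {0↦4, 1↦0, 2↦5}  →  V:4 E:3  edges: 0-p->2 2-p->2 3-r->0
final graph: no rule applies after step 3
NF nodes: {0:A, 1:C, 2:C, 3:B}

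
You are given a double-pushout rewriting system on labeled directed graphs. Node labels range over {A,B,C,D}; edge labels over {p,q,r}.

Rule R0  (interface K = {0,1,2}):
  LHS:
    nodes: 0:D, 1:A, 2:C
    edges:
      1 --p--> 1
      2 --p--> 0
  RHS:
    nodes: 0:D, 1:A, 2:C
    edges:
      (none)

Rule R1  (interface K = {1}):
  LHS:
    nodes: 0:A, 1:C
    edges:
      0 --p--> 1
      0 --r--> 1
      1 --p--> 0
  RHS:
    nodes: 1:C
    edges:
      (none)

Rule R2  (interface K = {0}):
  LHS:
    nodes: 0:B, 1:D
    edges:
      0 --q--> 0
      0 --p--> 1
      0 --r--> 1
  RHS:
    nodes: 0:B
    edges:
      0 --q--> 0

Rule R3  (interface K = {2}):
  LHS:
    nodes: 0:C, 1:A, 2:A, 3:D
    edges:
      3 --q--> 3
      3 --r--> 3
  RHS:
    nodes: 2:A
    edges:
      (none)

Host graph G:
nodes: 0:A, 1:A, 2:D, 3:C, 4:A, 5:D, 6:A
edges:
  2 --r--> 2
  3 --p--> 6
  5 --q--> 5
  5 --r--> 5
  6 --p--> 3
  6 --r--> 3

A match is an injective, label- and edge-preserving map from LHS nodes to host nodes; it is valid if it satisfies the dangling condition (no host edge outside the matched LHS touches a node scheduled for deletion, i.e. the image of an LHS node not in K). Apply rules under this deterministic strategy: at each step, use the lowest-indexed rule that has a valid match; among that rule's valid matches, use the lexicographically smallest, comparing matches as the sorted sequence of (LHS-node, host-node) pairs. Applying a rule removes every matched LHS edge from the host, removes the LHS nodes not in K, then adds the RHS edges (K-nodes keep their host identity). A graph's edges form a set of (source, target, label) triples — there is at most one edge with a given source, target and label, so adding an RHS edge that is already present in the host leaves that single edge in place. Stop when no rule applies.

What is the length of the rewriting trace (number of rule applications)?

Answer: 2

Rewrite trace:
[0] host  ⇒  7 nodes, 6 edges  {2-r->2 3-p->6 5-q->5 5-r->5 6-p->3 6-r->3}
[1] R1 @ {0↦6, 1↦3}  ⇒  6 nodes, 3 edges  {2-r->2 5-q->5 5-r->5}
[2] R3 @ {0↦3, 1↦0, 2↦1, 3↦5}  ⇒  3 nodes, 1 edges  {2-r->2}
halt: no rule applies after step 2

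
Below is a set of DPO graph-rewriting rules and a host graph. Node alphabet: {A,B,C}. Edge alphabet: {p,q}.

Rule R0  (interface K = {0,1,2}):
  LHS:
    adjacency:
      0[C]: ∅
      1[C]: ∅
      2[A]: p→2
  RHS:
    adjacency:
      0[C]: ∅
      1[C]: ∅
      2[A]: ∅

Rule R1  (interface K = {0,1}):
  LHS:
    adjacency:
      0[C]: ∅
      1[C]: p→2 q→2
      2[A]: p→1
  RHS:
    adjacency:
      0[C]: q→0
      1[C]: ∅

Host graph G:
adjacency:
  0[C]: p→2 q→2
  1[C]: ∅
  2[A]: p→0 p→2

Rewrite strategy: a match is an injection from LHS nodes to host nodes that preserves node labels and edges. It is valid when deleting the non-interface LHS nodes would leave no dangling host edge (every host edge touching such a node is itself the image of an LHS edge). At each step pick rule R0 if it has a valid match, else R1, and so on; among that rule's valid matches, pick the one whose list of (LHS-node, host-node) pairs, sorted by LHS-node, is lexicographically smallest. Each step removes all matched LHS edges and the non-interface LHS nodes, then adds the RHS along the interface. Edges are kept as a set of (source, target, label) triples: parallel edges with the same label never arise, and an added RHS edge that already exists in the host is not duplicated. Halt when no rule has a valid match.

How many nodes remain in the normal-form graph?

[0] host  ⇒  3 nodes, 4 edges  {0-p->2 0-q->2 2-p->0 2-p->2}
[1] R0 @ {0↦0, 1↦1, 2↦2}  ⇒  3 nodes, 3 edges  {0-p->2 0-q->2 2-p->0}
[2] R1 @ {0↦1, 1↦0, 2↦2}  ⇒  2 nodes, 1 edges  {1-q->1}
normal form: no rule applies after step 2
NF nodes: {0:C, 1:C}

Answer: 2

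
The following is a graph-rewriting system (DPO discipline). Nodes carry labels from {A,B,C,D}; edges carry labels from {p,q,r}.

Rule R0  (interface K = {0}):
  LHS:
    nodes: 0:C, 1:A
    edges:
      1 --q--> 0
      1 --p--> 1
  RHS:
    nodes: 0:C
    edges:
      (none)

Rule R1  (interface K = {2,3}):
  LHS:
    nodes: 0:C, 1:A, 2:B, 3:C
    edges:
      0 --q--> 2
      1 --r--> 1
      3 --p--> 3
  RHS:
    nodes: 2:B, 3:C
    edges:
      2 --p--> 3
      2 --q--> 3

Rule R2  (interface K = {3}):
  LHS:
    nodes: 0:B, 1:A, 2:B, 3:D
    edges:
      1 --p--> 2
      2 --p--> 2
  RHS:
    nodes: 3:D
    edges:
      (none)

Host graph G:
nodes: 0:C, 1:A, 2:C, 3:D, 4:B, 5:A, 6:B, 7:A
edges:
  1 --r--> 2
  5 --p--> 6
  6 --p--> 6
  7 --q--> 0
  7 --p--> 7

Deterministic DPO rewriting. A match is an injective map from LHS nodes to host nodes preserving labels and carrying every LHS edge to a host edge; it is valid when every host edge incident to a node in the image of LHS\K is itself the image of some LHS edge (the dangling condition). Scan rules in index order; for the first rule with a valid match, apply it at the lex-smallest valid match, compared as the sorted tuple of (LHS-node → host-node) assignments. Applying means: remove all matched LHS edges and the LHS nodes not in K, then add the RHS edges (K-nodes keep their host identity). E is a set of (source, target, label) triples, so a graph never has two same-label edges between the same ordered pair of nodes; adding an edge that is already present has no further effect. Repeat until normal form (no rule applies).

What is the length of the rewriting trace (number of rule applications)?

initial: |V|=8 |E|=5  E = 1-r->2 5-p->6 6-p->6 7-q->0 7-p->7
step 1: apply R0 at {0↦0, 1↦7}  → |V|=7 |E|=3  E = 1-r->2 5-p->6 6-p->6
step 2: apply R2 at {0↦4, 1↦5, 2↦6, 3↦3}  → |V|=4 |E|=1  E = 1-r->2
halt: no rule applies after step 2

Answer: 2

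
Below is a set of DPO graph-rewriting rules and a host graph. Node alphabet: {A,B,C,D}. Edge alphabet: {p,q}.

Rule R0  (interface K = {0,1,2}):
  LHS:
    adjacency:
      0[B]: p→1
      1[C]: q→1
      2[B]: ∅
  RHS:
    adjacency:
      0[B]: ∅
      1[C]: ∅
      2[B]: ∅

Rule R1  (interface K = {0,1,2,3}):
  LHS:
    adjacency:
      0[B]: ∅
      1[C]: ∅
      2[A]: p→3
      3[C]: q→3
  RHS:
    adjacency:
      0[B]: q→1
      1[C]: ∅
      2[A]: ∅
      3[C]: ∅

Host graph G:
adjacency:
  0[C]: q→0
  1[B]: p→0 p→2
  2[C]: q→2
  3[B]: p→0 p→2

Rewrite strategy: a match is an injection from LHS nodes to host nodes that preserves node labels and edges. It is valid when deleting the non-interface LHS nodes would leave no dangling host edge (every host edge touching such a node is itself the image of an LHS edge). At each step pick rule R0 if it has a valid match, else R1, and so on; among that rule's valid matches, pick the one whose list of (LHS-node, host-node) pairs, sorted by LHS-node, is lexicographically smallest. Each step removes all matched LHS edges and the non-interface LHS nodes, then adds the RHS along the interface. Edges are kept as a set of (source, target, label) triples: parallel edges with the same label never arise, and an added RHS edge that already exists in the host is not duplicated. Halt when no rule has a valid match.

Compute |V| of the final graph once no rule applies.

Answer: 4

Rewrite trace:
start.  V:4 E:6  edges: 0-q->0 1-p->0 1-p->2 2-q->2 3-p->0 3-p->2
1. fire R0 via {0↦1, 1↦0, 2↦3}  →  V:4 E:4  edges: 1-p->2 2-q->2 3-p->0 3-p->2
2. fire R0 via {0↦1, 1↦2, 2↦3}  →  V:4 E:2  edges: 3-p->0 3-p->2
halt: no rule applies after step 2
NF nodes: {0:C, 1:B, 2:C, 3:B}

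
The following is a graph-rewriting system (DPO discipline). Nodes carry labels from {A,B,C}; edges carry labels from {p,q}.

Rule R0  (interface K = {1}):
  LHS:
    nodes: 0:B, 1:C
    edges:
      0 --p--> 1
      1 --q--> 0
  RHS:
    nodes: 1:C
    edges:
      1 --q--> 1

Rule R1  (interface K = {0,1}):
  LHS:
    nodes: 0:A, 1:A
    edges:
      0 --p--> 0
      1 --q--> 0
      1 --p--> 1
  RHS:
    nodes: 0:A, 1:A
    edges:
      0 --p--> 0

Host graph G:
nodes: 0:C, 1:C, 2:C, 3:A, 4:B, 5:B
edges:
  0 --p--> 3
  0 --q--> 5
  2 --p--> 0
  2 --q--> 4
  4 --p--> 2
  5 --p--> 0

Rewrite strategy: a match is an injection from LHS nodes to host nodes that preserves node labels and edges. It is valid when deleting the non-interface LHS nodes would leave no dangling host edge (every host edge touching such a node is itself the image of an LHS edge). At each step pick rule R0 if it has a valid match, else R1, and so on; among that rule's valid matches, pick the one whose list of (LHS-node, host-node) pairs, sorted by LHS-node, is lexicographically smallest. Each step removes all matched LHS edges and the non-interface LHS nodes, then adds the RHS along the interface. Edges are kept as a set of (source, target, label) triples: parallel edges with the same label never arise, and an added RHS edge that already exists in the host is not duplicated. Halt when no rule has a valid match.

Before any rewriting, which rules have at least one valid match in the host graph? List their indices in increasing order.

Answer: [R0]

Derivation:
R0: 2 valid matches — {0↦4, 1↦2}, {0↦5, 1↦0}
R1: no valid match — LHS pattern not found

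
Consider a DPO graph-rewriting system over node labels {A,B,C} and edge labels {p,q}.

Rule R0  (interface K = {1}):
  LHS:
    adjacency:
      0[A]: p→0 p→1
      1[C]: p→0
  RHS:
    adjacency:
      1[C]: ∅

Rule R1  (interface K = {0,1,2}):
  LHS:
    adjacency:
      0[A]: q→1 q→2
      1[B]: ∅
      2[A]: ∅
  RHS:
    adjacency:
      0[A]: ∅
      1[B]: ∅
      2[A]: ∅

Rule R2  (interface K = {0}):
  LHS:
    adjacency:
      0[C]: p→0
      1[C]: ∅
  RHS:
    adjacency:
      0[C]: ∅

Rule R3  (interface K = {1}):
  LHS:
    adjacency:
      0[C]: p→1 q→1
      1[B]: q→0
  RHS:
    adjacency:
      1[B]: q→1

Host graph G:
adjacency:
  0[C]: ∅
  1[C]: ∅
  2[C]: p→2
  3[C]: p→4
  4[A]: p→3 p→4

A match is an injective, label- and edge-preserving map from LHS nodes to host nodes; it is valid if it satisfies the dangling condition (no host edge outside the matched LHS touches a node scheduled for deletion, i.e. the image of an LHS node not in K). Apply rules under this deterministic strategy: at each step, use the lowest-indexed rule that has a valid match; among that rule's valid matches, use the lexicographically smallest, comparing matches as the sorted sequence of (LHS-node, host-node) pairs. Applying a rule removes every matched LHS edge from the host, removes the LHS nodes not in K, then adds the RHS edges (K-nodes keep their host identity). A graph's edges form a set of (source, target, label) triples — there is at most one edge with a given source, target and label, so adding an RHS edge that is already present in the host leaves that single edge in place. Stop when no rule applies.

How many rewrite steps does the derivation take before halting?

[0] host  ⇒  5 nodes, 4 edges  {2-p->2 3-p->4 4-p->3 4-p->4}
[1] R0 @ {0↦4, 1↦3}  ⇒  4 nodes, 1 edges  {2-p->2}
[2] R2 @ {0↦2, 1↦0}  ⇒  3 nodes, 0 edges  {∅}
halt: no rule applies after step 2

Answer: 2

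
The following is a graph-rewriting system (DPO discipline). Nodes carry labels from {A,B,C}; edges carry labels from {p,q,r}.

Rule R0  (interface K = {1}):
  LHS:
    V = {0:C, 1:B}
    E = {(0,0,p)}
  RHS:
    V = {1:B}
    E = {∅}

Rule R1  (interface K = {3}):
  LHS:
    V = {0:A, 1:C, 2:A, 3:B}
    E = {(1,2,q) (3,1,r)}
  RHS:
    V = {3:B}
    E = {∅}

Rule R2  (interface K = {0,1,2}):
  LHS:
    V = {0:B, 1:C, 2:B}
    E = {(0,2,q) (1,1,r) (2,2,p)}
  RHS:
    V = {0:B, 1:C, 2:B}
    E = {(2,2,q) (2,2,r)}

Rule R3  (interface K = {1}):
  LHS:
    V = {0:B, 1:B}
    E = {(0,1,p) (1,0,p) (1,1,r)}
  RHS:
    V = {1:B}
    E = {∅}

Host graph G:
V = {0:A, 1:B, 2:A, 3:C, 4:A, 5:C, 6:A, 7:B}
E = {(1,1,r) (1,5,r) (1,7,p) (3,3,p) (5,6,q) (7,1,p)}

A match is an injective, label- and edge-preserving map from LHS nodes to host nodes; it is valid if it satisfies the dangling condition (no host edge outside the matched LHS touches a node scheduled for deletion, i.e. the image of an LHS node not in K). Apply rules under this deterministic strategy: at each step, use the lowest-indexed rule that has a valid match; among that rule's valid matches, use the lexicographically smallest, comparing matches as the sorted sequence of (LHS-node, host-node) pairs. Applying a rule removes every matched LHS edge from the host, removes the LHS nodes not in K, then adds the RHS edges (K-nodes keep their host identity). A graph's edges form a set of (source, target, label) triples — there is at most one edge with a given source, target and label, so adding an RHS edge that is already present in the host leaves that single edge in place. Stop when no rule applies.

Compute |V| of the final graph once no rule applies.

[0] host  ⇒  8 nodes, 6 edges  {1-r->1 1-r->5 1-p->7 3-p->3 5-q->6 7-p->1}
[1] R0 @ {0↦3, 1↦1}  ⇒  7 nodes, 5 edges  {1-r->1 1-r->5 1-p->7 5-q->6 7-p->1}
[2] R1 @ {0↦0, 1↦5, 2↦6, 3↦1}  ⇒  4 nodes, 3 edges  {1-r->1 1-p->7 7-p->1}
[3] R3 @ {0↦7, 1↦1}  ⇒  3 nodes, 0 edges  {∅}
normal form: no rule applies after step 3
NF nodes: {1:B, 2:A, 4:A}

Answer: 3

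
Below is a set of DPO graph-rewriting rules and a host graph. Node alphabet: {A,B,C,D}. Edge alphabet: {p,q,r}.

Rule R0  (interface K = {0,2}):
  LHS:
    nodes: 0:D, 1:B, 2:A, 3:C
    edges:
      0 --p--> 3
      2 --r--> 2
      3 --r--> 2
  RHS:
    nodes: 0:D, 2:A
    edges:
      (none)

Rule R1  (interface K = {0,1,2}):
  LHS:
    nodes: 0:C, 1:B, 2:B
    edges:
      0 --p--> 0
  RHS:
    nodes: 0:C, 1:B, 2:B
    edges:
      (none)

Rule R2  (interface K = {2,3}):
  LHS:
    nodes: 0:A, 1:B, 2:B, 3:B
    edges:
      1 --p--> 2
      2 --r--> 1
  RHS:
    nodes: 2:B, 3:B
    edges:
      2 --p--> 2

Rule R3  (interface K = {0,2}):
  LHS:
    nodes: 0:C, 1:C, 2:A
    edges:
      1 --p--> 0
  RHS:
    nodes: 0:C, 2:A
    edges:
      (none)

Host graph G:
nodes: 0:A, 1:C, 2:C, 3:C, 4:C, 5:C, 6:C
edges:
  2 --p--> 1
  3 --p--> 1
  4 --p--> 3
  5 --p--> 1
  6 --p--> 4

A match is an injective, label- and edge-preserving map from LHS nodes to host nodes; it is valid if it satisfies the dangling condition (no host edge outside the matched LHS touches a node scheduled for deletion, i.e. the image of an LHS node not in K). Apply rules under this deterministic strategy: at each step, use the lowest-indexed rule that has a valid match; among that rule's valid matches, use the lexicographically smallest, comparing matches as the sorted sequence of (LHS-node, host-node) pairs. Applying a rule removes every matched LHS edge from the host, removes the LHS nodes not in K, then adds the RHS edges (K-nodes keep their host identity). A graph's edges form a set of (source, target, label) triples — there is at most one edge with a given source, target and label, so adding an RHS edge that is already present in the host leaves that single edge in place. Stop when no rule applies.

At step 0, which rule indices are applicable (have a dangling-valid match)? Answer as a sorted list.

R0: no valid match — LHS pattern not found
R1: no valid match — LHS pattern not found
R2: no valid match — LHS pattern not found
R3: 3 valid matches — {0↦1, 1↦2, 2↦0}, {0↦1, 1↦5, 2↦0}, {0↦4, 1↦6, 2↦0}

Answer: [R3]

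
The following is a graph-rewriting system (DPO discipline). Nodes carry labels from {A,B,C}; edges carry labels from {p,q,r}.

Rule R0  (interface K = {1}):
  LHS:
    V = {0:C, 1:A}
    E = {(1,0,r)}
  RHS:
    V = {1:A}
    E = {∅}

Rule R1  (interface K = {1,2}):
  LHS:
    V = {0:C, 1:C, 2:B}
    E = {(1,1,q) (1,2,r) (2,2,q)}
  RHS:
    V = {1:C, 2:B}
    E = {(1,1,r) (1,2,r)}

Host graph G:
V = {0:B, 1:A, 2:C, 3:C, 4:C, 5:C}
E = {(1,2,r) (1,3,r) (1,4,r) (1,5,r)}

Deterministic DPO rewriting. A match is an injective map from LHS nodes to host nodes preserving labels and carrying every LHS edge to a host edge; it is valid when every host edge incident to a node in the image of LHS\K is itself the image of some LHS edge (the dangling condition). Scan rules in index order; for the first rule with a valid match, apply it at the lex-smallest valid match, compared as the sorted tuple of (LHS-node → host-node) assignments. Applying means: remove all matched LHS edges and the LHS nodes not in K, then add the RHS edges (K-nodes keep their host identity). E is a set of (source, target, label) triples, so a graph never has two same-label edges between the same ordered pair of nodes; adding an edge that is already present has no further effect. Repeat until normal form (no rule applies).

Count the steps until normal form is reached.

[0] host  ⇒  6 nodes, 4 edges  {1-r->2 1-r->3 1-r->4 1-r->5}
[1] R0 @ {0↦2, 1↦1}  ⇒  5 nodes, 3 edges  {1-r->3 1-r->4 1-r->5}
[2] R0 @ {0↦3, 1↦1}  ⇒  4 nodes, 2 edges  {1-r->4 1-r->5}
[3] R0 @ {0↦4, 1↦1}  ⇒  3 nodes, 1 edges  {1-r->5}
[4] R0 @ {0↦5, 1↦1}  ⇒  2 nodes, 0 edges  {∅}
halt: no rule applies after step 4

Answer: 4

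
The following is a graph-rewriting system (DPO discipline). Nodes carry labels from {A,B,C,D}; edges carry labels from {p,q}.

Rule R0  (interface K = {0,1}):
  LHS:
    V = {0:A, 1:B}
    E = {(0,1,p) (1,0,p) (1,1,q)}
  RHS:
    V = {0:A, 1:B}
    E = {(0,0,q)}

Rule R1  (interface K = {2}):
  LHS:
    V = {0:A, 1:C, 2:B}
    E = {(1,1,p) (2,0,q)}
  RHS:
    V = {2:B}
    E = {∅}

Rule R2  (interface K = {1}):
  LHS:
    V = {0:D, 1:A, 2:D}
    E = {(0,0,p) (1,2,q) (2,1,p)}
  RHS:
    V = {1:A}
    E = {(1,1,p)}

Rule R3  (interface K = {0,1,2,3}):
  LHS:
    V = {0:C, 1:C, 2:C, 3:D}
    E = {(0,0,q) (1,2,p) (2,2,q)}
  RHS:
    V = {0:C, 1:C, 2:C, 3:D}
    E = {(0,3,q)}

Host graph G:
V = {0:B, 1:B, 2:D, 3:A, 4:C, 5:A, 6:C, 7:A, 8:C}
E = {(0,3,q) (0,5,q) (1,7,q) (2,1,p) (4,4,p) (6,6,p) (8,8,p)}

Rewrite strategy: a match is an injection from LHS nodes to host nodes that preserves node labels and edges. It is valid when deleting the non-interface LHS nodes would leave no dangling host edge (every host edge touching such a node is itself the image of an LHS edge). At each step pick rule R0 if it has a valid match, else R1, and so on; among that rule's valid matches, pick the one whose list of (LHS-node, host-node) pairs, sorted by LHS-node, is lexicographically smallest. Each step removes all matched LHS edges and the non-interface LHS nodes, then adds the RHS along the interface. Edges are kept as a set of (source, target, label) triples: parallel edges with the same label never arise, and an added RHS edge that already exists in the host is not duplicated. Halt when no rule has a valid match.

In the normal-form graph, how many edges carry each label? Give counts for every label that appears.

initial: |V|=9 |E|=7  E = 0-q->3 0-q->5 1-q->7 2-p->1 4-p->4 6-p->6 8-p->8
step 1: apply R1 at {0↦3, 1↦4, 2↦0}  → |V|=7 |E|=5  E = 0-q->5 1-q->7 2-p->1 6-p->6 8-p->8
step 2: apply R1 at {0↦5, 1↦6, 2↦0}  → |V|=5 |E|=3  E = 1-q->7 2-p->1 8-p->8
step 3: apply R1 at {0↦7, 1↦8, 2↦1}  → |V|=3 |E|=1  E = 2-p->1
final graph: no rule applies after step 3
NF edges: [(2, 1, 'p')]

Answer: p:1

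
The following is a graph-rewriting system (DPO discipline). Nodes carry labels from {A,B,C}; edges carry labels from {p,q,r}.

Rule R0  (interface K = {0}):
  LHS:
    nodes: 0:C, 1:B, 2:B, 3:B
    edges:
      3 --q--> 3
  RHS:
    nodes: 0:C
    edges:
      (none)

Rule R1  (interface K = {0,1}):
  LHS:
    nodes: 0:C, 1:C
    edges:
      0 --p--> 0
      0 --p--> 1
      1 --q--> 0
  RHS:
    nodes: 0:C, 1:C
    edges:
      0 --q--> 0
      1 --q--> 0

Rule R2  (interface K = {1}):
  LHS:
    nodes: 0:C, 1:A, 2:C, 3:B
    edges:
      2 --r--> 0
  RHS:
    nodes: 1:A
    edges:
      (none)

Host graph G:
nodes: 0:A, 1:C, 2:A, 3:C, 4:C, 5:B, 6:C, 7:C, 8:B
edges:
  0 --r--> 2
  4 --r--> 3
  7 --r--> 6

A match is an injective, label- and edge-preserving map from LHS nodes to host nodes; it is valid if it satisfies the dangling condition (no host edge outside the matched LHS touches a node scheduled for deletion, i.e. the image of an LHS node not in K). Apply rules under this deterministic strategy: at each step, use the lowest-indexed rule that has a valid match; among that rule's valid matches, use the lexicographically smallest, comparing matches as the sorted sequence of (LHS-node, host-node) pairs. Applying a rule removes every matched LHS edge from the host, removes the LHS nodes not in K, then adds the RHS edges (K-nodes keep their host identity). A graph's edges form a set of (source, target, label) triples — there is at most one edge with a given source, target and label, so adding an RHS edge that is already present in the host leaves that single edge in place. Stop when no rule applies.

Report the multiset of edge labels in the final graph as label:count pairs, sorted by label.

Answer: r:1

Derivation:
initial: |V|=9 |E|=3  E = 0-r->2 4-r->3 7-r->6
step 1: apply R2 at {0↦3, 1↦0, 2↦4, 3↦5}  → |V|=6 |E|=2  E = 0-r->2 7-r->6
step 2: apply R2 at {0↦6, 1↦0, 2↦7, 3↦8}  → |V|=3 |E|=1  E = 0-r->2
normal form: no rule applies after step 2
NF edges: [(0, 2, 'r')]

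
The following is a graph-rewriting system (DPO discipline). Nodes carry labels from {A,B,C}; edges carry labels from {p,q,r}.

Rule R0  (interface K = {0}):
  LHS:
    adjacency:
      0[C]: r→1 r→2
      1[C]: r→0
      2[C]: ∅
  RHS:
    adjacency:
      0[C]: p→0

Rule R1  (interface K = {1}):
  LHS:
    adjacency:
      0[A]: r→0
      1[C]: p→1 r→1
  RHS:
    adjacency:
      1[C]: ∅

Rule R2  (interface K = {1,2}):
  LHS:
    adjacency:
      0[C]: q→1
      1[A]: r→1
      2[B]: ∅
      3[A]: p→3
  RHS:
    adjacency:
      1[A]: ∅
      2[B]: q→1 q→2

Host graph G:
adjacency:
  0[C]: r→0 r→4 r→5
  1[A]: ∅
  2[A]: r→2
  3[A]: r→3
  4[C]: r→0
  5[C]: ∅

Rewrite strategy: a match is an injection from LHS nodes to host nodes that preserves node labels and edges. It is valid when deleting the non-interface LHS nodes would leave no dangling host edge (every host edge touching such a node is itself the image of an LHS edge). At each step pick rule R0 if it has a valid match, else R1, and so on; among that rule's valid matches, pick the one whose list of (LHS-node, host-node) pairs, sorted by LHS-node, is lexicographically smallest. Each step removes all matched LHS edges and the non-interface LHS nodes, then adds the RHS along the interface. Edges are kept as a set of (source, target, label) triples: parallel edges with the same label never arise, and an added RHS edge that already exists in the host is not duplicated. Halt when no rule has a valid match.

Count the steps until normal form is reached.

start.  V:6 E:6  edges: 0-r->0 0-r->4 0-r->5 2-r->2 3-r->3 4-r->0
1. fire R0 via {0↦0, 1↦4, 2↦5}  →  V:4 E:4  edges: 0-p->0 0-r->0 2-r->2 3-r->3
2. fire R1 via {0↦2, 1↦0}  →  V:3 E:1  edges: 3-r->3
halt: no rule applies after step 2

Answer: 2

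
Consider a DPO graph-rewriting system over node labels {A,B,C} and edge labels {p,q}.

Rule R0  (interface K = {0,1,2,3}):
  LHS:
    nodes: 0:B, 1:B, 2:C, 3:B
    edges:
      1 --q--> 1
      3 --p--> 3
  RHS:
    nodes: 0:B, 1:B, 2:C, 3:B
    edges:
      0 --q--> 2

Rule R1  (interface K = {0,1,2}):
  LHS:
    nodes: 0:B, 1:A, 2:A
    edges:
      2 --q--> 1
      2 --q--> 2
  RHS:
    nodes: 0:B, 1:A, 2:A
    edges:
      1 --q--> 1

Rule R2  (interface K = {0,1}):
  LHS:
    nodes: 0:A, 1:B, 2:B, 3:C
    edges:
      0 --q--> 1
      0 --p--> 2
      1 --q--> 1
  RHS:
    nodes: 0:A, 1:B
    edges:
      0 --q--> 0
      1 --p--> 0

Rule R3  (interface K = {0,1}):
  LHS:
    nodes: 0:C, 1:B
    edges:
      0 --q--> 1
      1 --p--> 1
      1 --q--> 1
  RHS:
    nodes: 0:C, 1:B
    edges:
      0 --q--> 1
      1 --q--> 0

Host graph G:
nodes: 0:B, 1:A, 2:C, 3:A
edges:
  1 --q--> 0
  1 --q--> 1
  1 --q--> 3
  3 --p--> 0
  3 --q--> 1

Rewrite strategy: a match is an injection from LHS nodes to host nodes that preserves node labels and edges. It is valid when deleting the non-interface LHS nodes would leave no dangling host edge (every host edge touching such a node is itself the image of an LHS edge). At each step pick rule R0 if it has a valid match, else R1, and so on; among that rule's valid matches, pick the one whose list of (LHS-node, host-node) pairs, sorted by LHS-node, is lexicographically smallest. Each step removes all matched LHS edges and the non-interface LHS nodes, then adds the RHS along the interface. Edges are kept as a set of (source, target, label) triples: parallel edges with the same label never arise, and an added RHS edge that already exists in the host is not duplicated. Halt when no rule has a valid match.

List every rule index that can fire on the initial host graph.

R0: no valid match — LHS pattern not found
R1: 1 valid match — {0↦0, 1↦3, 2↦1}
R2: no valid match — LHS pattern not found
R3: no valid match — LHS pattern not found

Answer: [R1]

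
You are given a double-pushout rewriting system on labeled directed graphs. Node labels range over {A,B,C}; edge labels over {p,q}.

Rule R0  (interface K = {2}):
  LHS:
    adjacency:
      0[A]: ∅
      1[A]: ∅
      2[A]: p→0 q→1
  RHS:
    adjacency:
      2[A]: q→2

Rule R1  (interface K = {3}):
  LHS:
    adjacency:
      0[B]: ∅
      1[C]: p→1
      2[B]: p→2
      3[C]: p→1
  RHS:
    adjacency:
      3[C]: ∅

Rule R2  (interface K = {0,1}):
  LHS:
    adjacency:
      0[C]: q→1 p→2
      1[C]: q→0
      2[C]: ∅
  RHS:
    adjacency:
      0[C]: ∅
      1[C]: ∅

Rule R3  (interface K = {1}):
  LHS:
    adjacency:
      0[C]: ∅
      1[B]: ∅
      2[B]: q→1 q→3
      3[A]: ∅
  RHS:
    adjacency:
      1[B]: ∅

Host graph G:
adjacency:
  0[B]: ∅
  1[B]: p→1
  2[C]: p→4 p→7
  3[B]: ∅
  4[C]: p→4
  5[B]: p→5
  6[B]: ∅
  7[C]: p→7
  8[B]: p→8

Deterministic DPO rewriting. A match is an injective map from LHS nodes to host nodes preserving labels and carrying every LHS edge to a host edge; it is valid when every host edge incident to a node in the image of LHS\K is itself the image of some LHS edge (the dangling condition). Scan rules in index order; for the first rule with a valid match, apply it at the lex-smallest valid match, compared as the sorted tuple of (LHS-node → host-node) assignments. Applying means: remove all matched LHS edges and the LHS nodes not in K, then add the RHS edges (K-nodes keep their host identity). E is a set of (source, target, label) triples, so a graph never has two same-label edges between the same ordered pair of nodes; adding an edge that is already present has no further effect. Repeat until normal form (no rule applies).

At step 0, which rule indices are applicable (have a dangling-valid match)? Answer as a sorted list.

R0: no valid match — LHS pattern not found
R1: 18 valid matches — {0↦0, 1↦4, 2↦1, 3↦2}, {0↦0, 1↦4, 2↦5, 3↦2}, {0↦0, 1↦4, 2↦8, 3↦2} (+15 more)
R2: no valid match — LHS pattern not found
R3: no valid match — LHS pattern not found

Answer: [R1]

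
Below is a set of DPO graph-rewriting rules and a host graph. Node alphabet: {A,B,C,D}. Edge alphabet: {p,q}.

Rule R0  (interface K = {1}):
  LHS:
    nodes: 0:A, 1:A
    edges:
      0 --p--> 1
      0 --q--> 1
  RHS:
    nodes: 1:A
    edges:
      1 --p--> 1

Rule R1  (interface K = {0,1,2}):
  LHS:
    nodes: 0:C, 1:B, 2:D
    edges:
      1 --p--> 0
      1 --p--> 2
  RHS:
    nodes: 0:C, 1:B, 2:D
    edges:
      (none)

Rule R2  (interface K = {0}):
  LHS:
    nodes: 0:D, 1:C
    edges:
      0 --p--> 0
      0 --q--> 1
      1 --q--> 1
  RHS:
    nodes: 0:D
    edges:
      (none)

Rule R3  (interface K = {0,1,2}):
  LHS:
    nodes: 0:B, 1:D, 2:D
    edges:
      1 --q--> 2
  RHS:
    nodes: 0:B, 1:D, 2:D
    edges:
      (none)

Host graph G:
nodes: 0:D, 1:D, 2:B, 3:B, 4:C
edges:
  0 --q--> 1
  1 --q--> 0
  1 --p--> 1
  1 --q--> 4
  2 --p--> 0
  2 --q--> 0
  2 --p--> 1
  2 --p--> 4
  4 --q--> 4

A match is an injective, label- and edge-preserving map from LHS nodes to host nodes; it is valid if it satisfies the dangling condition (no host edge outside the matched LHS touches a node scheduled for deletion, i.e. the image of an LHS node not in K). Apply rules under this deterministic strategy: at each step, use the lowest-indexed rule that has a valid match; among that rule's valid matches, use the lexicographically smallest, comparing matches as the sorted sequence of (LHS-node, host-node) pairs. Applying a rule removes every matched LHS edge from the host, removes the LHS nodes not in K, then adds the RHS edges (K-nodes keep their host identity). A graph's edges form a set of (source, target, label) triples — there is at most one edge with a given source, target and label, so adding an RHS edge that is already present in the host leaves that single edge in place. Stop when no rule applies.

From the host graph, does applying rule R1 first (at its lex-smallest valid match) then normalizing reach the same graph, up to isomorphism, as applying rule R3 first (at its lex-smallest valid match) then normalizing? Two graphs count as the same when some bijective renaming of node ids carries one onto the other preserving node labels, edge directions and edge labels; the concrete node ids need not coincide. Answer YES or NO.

Answer: YES

Rewrite trace:
branch R1-first: apply at {0↦4, 1↦2, 2↦0} → |E|=7, then 3 more step(s) → NF |V|=4 |E|=2 V={0:D, 1:D, 2:B, 3:B} E=2-q->0 2-p->1
branch R3-first: apply at {0↦2, 1↦0, 2↦1} → |E|=8, then 3 more step(s) → NF |V|=4 |E|=2 V={0:D, 1:D, 2:B, 3:B} E=2-q->0 2-p->1
graphs isomorphic (equal up to label-preserving node renaming)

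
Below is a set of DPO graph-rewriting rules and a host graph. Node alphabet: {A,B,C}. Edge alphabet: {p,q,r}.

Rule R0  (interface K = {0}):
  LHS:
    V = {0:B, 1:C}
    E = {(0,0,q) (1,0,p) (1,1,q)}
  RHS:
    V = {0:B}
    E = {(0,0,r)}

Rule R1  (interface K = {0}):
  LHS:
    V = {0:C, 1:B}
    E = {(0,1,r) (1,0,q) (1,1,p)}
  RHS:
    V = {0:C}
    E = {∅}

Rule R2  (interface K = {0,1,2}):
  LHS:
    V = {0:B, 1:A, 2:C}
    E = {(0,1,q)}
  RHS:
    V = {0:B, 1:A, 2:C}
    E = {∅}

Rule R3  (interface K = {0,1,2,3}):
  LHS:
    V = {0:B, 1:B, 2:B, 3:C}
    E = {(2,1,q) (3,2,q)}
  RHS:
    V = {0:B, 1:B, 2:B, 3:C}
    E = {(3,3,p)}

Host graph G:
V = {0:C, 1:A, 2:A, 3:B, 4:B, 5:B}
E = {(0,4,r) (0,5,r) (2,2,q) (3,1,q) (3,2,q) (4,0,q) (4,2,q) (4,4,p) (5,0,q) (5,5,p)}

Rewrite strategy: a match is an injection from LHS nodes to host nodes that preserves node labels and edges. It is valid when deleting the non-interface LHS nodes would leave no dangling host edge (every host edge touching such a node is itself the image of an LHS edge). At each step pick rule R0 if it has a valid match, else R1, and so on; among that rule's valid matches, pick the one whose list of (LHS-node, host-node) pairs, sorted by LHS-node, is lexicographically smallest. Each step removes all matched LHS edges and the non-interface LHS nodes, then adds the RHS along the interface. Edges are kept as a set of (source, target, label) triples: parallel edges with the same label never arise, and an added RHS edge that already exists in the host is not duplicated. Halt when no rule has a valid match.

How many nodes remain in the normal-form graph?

initial: |V|=6 |E|=10  E = 0-r->4 0-r->5 2-q->2 3-q->1 3-q->2 4-q->0 4-q->2 4-p->4 5-q->0 5-p->5
step 1: apply R1 at {0↦0, 1↦5}  → |V|=5 |E|=7  E = 0-r->4 2-q->2 3-q->1 3-q->2 4-q->0 4-q->2 4-p->4
step 2: apply R2 at {0↦3, 1↦1, 2↦0}  → |V|=5 |E|=6  E = 0-r->4 2-q->2 3-q->2 4-q->0 4-q->2 4-p->4
step 3: apply R2 at {0↦3, 1↦2, 2↦0}  → |V|=5 |E|=5  E = 0-r->4 2-q->2 4-q->0 4-q->2 4-p->4
step 4: apply R2 at {0↦4, 1↦2, 2↦0}  → |V|=5 |E|=4  E = 0-r->4 2-q->2 4-q->0 4-p->4
step 5: apply R1 at {0↦0, 1↦4}  → |V|=4 |E|=1  E = 2-q->2
final graph: no rule applies after step 5
NF nodes: {0:C, 1:A, 2:A, 3:B}

Answer: 4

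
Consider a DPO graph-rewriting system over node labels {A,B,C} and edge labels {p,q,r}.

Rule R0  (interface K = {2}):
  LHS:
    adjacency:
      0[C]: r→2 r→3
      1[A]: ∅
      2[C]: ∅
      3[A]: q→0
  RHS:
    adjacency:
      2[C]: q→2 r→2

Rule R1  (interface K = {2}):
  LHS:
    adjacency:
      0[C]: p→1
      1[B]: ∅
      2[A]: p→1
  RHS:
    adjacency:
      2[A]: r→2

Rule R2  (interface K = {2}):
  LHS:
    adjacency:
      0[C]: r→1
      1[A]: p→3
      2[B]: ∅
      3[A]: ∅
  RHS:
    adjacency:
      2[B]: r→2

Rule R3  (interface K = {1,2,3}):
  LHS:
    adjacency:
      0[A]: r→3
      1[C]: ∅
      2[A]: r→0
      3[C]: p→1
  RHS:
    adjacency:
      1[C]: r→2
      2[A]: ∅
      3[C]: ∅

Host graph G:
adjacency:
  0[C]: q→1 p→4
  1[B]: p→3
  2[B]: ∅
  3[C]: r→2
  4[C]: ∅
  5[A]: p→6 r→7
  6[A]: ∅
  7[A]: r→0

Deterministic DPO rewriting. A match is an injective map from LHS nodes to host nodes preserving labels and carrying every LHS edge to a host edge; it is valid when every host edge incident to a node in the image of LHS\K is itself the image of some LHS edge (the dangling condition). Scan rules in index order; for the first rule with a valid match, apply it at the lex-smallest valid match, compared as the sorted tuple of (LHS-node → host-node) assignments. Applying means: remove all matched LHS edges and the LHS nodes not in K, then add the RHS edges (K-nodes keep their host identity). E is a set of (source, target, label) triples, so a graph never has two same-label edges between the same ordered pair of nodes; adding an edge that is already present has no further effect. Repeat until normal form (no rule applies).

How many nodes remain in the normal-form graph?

Answer: 4

Steps:
start.  V:8 E:7  edges: 0-q->1 0-p->4 1-p->3 3-r->2 5-p->6 5-r->7 7-r->0
1. fire R3 via {0↦7, 1↦4, 2↦5, 3↦0}  →  V:7 E:5  edges: 0-q->1 1-p->3 3-r->2 4-r->5 5-p->6
2. fire R2 via {0↦4, 1↦5, 2↦1, 3↦6}  →  V:4 E:4  edges: 0-q->1 1-r->1 1-p->3 3-r->2
final graph: no rule applies after step 2
NF nodes: {0:C, 1:B, 2:B, 3:C}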